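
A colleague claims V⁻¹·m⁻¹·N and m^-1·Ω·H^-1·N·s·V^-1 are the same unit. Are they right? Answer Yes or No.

Yes

Left side:
  V = W/A (potential = power per current),
      = kg·m²·s⁻³·A⁻¹.
  So V⁻¹ = kg⁻¹·m⁻²·s³·A.
  N = kg·m/s² = kg·m·s⁻² (force = mass × acceleration).
  Combining: V⁻¹·m⁻¹·N = (kg⁻¹·m⁻²·s³·A) · m⁻¹ · (kg·m·s⁻²) = m⁻²·s·A.
Right side:
  Ω = V/A (resistance = voltage per current),
      = kg·m²·s⁻³·A⁻².
  H = Wb/A (inductance = flux per current),
      = kg·m²·s⁻²·A⁻².
  So H⁻¹ = kg⁻¹·m⁻²·s²·A².
  N = kg·m/s² = kg·m·s⁻² (force = mass × acceleration).
  V = W/A (potential = power per current),
      = kg·m²·s⁻³·A⁻¹.
  So V⁻¹ = kg⁻¹·m⁻²·s³·A.
  Combining: m⁻¹·Ω·H⁻¹·N·s·V⁻¹ = m⁻¹ · (kg·m²·s⁻³·A⁻²) · (kg⁻¹·m⁻²·s²·A²) · (kg·m·s⁻²) · s · (kg⁻¹·m⁻²·s³·A) = m⁻²·s·A.
Both reduce to m⁻²·s·A.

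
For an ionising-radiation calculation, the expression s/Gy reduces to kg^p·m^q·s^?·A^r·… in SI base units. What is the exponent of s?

3

Gy = m²·s⁻².
So Gy⁻¹ = m⁻²·s².
Combining: Gy⁻¹·s = (m⁻²·s²) · s = m⁻²·s³.
The exponent of s is 3.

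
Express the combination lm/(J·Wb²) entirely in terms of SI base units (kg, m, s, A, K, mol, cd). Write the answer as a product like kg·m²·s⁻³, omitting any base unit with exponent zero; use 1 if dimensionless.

J = kg·m²·s⁻².
So J⁻¹ = kg⁻¹·m⁻²·s².
Wb = kg·m²·s⁻²·A⁻¹.
So Wb⁻² = kg⁻²·m⁻⁴·s⁴·A².
lm = cd.
Combining: J⁻¹·Wb⁻²·lm = (kg⁻¹·m⁻²·s²) · (kg⁻²·m⁻⁴·s⁴·A²) · cd = kg⁻³·m⁻⁶·s⁶·A²·cd.

kg⁻³·m⁻⁶·s⁶·A²·cd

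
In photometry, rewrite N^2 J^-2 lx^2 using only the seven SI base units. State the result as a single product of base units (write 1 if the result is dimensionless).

m⁻⁶·cd²

N = kg·m·s⁻².
So N² = kg²·m²·s⁻⁴.
J = kg·m²·s⁻².
So J⁻² = kg⁻²·m⁻⁴·s⁴.
lx = m⁻²·cd.
So lx² = m⁻⁴·cd².
Combining: N²·J⁻²·lx² = (kg²·m²·s⁻⁴) · (kg⁻²·m⁻⁴·s⁴) · (m⁻⁴·cd²) = m⁻⁶·cd².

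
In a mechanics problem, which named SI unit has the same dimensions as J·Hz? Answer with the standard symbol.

J = N·m (work = force × distance),
    = kg·m²·s⁻².
Hz = 1/s = s⁻¹ (frequency is cycles per second).
Combining: J·Hz = (kg·m²·s⁻²) · s⁻¹ = kg·m²·s⁻³.
kg·m²·s⁻³ is the base-SI form of the watt.

W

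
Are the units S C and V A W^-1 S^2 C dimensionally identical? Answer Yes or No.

No

Left side:
  S = 1/Ω (conductance is reciprocal resistance),
      = kg⁻¹·m⁻²·s³·A².
  C = A·s = s·A (charge = current × time).
  Combining: S·C = (kg⁻¹·m⁻²·s³·A²) · (s·A) = kg⁻¹·m⁻²·s⁴·A³.
Right side:
  V = W/A (potential = power per current),
      = kg·m²·s⁻³·A⁻¹.
  W = J/s (power = energy per time),
      = kg·m²·s⁻³.
  So W⁻¹ = kg⁻¹·m⁻²·s³.
  S = 1/Ω (conductance is reciprocal resistance),
      = kg⁻¹·m⁻²·s³·A².
  So S² = kg⁻²·m⁻⁴·s⁶·A⁴.
  C = A·s = s·A (charge = current × time).
  Combining: V·A·W⁻¹·S²·C = (kg·m²·s⁻³·A⁻¹) · A · (kg⁻¹·m⁻²·s³) · (kg⁻²·m⁻⁴·s⁶·A⁴) · (s·A) = kg⁻²·m⁻⁴·s⁷·A⁵.
Left is kg⁻¹·m⁻²·s⁴·A³; right is kg⁻²·m⁻⁴·s⁷·A⁵ — different.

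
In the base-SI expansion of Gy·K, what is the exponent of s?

-2

Gy = J/kg (absorbed dose = energy per mass),
    = m²·s⁻².
Combining: Gy·K = (m²·s⁻²) · K = m²·s⁻²·K.
The exponent of s is -2.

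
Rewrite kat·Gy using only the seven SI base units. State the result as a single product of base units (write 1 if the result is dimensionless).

m²·s⁻³·mol

kat = s⁻¹·mol.
Gy = m²·s⁻².
Combining: kat·Gy = (s⁻¹·mol) · (m²·s⁻²) = m²·s⁻³·mol.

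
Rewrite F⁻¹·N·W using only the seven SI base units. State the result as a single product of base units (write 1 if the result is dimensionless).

F = C/V (capacitance = charge per voltage),
    = A·s/(kg·m²·s⁻³·A⁻¹) (substituting C and V),
    = kg⁻¹·m⁻²·s⁴·A².
So F⁻¹ = kg·m²·s⁻⁴·A⁻².
N = kg·m/s² = kg·m·s⁻² (force = mass × acceleration).
W = J/s (power = energy per time),
    = kg·m²·s⁻³.
Combining: F⁻¹·N·W = (kg·m²·s⁻⁴·A⁻²) · (kg·m·s⁻²) · (kg·m²·s⁻³) = kg³·m⁵·s⁻⁹·A⁻².

kg³·m⁵·s⁻⁹·A⁻²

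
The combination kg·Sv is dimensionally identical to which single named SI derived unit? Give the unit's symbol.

J

Sv = m²·s⁻².
Combining: kg·Sv = kg · (m²·s⁻²) = kg·m²·s⁻².
kg·m²·s⁻² is the base-SI form of the joule.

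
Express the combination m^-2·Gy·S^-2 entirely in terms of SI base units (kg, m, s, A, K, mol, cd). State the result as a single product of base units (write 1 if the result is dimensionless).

Gy = m²·s⁻².
S = kg⁻¹·m⁻²·s³·A².
So S⁻² = kg²·m⁴·s⁻⁶·A⁻⁴.
Combining: m⁻²·Gy·S⁻² = m⁻² · (m²·s⁻²) · (kg²·m⁴·s⁻⁶·A⁻⁴) = kg²·m⁴·s⁻⁸·A⁻⁴.

kg²·m⁴·s⁻⁸·A⁻⁴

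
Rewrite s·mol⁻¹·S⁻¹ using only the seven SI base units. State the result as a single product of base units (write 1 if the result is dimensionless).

S = kg⁻¹·m⁻²·s³·A².
So S⁻¹ = kg·m²·s⁻³·A⁻².
Combining: s·mol⁻¹·S⁻¹ = s · mol⁻¹ · (kg·m²·s⁻³·A⁻²) = kg·m²·s⁻²·A⁻²·mol⁻¹.

kg·m²·s⁻²·A⁻²·mol⁻¹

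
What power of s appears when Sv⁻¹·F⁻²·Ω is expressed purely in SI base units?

-9

Sv = m²·s⁻².
So Sv⁻¹ = m⁻²·s².
F = kg⁻¹·m⁻²·s⁴·A².
So F⁻² = kg²·m⁴·s⁻⁸·A⁻⁴.
Ω = kg·m²·s⁻³·A⁻².
Combining: Sv⁻¹·F⁻²·Ω = (m⁻²·s²) · (kg²·m⁴·s⁻⁸·A⁻⁴) · (kg·m²·s⁻³·A⁻²) = kg³·m⁴·s⁻⁹·A⁻⁶.
The exponent of s is -9.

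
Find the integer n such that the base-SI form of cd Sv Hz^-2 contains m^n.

Sv = J/kg (equivalent dose = energy per mass),
    = m²·s⁻².
Hz = 1/s = s⁻¹ (frequency is cycles per second).
So Hz⁻² = s².
Combining: cd·Sv·Hz⁻² = cd · (m²·s⁻²) · s² = m²·cd.
The exponent of m is 2.

2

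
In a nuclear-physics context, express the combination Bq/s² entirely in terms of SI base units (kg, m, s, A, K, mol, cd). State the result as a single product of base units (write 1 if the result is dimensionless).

Bq = 1/s = s⁻¹ (activity is decays per second).
Combining: Bq·s⁻² = s⁻¹ · s⁻² = s⁻³.

s⁻³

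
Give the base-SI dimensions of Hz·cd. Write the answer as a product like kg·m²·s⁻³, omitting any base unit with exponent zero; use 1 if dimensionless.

Hz = s⁻¹.
Combining: Hz·cd = s⁻¹ · cd = s⁻¹·cd.

s⁻¹·cd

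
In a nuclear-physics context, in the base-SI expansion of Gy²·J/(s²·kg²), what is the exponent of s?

Gy = m²·s⁻².
So Gy² = m⁴·s⁻⁴.
J = kg·m²·s⁻².
Combining: Gy²·s⁻²·kg⁻²·J = (m⁴·s⁻⁴) · s⁻² · kg⁻² · (kg·m²·s⁻²) = kg⁻¹·m⁶·s⁻⁸.
The exponent of s is -8.

-8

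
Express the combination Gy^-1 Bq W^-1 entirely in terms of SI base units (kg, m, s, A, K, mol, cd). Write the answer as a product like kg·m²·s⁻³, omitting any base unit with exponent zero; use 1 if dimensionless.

Gy = m²·s⁻².
So Gy⁻¹ = m⁻²·s².
Bq = s⁻¹.
W = kg·m²·s⁻³.
So W⁻¹ = kg⁻¹·m⁻²·s³.
Combining: Gy⁻¹·Bq·W⁻¹ = (m⁻²·s²) · s⁻¹ · (kg⁻¹·m⁻²·s³) = kg⁻¹·m⁻⁴·s⁴.

kg⁻¹·m⁻⁴·s⁴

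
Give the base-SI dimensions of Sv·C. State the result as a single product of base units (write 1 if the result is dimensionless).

Sv = J/kg (equivalent dose = energy per mass),
    = m²·s⁻².
C = A·s = s·A (charge = current × time).
Combining: Sv·C = (m²·s⁻²) · (s·A) = m²·s⁻¹·A.

m²·s⁻¹·A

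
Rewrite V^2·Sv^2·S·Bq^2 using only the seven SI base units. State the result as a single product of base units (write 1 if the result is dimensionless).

kg·m⁶·s⁻⁹

V = kg·m²·s⁻³·A⁻¹.
So V² = kg²·m⁴·s⁻⁶·A⁻².
Sv = m²·s⁻².
So Sv² = m⁴·s⁻⁴.
S = kg⁻¹·m⁻²·s³·A².
Bq = s⁻¹.
So Bq² = s⁻².
Combining: V²·Sv²·S·Bq² = (kg²·m⁴·s⁻⁶·A⁻²) · (m⁴·s⁻⁴) · (kg⁻¹·m⁻²·s³·A²) · s⁻² = kg·m⁶·s⁻⁹.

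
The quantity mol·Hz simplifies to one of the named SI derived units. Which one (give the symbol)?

kat

Hz = 1/s = s⁻¹ (frequency is cycles per second).
Combining: mol·Hz = mol · s⁻¹ = s⁻¹·mol.
s⁻¹·mol is the base-SI form of the katal.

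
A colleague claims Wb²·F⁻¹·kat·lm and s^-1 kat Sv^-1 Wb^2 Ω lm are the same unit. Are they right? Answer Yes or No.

No

Left side:
  Wb = kg·m²·s⁻²·A⁻¹.
  So Wb² = kg²·m⁴·s⁻⁴·A⁻².
  F = kg⁻¹·m⁻²·s⁴·A².
  So F⁻¹ = kg·m²·s⁻⁴·A⁻².
  kat = s⁻¹·mol.
  lm = cd.
  Combining: Wb²·F⁻¹·kat·lm = (kg²·m⁴·s⁻⁴·A⁻²) · (kg·m²·s⁻⁴·A⁻²) · (s⁻¹·mol) · cd = kg³·m⁶·s⁻⁹·A⁻⁴·mol·cd.
Right side:
  kat = mol/s = s⁻¹·mol (catalytic activity).
  Sv = J/kg (equivalent dose = energy per mass),
      = m²·s⁻².
  So Sv⁻¹ = m⁻²·s².
  Wb = V·s (flux: a volt is a weber per second),
      = kg·m²·s⁻²·A⁻¹.
  So Wb² = kg²·m⁴·s⁻⁴·A⁻².
  Ω = V/A (resistance = voltage per current),
      = kg·m²·s⁻³·A⁻².
  lm = cd·sr = cd (luminous flux; sr is dimensionless).
  Combining: s⁻¹·kat·Sv⁻¹·Wb²·Ω·lm = s⁻¹ · (s⁻¹·mol) · (m⁻²·s²) · (kg²·m⁴·s⁻⁴·A⁻²) · (kg·m²·s⁻³·A⁻²) · cd = kg³·m⁴·s⁻⁷·A⁻⁴·mol·cd.
Left is kg³·m⁶·s⁻⁹·A⁻⁴·mol·cd; right is kg³·m⁴·s⁻⁷·A⁻⁴·mol·cd — different.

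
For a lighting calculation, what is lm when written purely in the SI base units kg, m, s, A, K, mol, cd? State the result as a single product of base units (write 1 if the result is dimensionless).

cd

lm = cd·sr = cd (luminous flux; sr is dimensionless).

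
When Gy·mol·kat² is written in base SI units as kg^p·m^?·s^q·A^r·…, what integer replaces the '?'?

Gy = J/kg (absorbed dose = energy per mass),
    = m²·s⁻².
kat = mol/s = s⁻¹·mol (catalytic activity).
So kat² = s⁻²·mol².
Combining: Gy·mol·kat² = (m²·s⁻²) · mol · (s⁻²·mol²) = m²·s⁻⁴·mol³.
The exponent of m is 2.

2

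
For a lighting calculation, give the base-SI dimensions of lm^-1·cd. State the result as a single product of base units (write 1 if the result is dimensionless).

1

lm = cd.
So lm⁻¹ = cd⁻¹.
Combining: lm⁻¹·cd = cd⁻¹ · cd = 1.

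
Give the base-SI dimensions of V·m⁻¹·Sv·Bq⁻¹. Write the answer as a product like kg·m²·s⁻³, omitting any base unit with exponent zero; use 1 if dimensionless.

kg·m³·s⁻⁴·A⁻¹

V = W/A (potential = power per current),
    = kg·m²·s⁻³·A⁻¹.
Sv = J/kg (equivalent dose = energy per mass),
    = m²·s⁻².
Bq = 1/s = s⁻¹ (activity is decays per second).
So Bq⁻¹ = s.
Combining: V·m⁻¹·Sv·Bq⁻¹ = (kg·m²·s⁻³·A⁻¹) · m⁻¹ · (m²·s⁻²) · s = kg·m³·s⁻⁴·A⁻¹.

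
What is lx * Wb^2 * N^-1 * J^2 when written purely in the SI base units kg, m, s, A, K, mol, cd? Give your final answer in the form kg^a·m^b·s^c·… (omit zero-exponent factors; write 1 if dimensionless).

kg³·m⁵·s⁻⁶·A⁻²·cd

lx = lm/m² (illuminance = luminous flux per area),
    = m⁻²·cd.
Wb = V·s (flux: a volt is a weber per second),
    = kg·m²·s⁻²·A⁻¹.
So Wb² = kg²·m⁴·s⁻⁴·A⁻².
N = kg·m/s² = kg·m·s⁻² (force = mass × acceleration).
So N⁻¹ = kg⁻¹·m⁻¹·s².
J = N·m (work = force × distance),
    = kg·m²·s⁻².
So J² = kg²·m⁴·s⁻⁴.
Combining: lx·Wb²·N⁻¹·J² = (m⁻²·cd) · (kg²·m⁴·s⁻⁴·A⁻²) · (kg⁻¹·m⁻¹·s²) · (kg²·m⁴·s⁻⁴) = kg³·m⁵·s⁻⁶·A⁻²·cd.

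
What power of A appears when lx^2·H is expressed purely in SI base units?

lx = m⁻²·cd.
So lx² = m⁻⁴·cd².
H = kg·m²·s⁻²·A⁻².
Combining: lx²·H = (m⁻⁴·cd²) · (kg·m²·s⁻²·A⁻²) = kg·m⁻²·s⁻²·A⁻²·cd².
The exponent of A is -2.

-2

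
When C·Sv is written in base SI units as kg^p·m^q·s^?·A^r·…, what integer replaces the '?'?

-1

C = A·s = s·A (charge = current × time).
Sv = J/kg (equivalent dose = energy per mass),
    = m²·s⁻².
Combining: C·Sv = (s·A) · (m²·s⁻²) = m²·s⁻¹·A.
The exponent of s is -1.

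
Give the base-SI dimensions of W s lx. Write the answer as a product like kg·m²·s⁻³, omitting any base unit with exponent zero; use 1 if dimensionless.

W = J/s (power = energy per time),
    = kg·m²·s⁻³.
lx = lm/m² (illuminance = luminous flux per area),
    = m⁻²·cd.
Combining: W·s·lx = (kg·m²·s⁻³) · s · (m⁻²·cd) = kg·s⁻²·cd.

kg·s⁻²·cd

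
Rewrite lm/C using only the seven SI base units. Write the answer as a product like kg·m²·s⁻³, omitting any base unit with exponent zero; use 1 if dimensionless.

s⁻¹·A⁻¹·cd

C = A·s = s·A (charge = current × time).
So C⁻¹ = s⁻¹·A⁻¹.
lm = cd·sr = cd (luminous flux; sr is dimensionless).
Combining: C⁻¹·lm = (s⁻¹·A⁻¹) · cd = s⁻¹·A⁻¹·cd.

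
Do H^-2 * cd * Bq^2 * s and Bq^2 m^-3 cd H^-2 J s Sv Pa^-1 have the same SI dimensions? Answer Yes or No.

No

Left side:
  H = Wb/A (inductance = flux per current),
      = kg·m²·s⁻²·A⁻².
  So H⁻² = kg⁻²·m⁻⁴·s⁴·A⁴.
  Bq = 1/s = s⁻¹ (activity is decays per second).
  So Bq² = s⁻².
  Combining: H⁻²·cd·Bq²·s = (kg⁻²·m⁻⁴·s⁴·A⁴) · cd · s⁻² · s = kg⁻²·m⁻⁴·s³·A⁴·cd.
Right side:
  Bq = 1/s = s⁻¹ (activity is decays per second).
  So Bq² = s⁻².
  H = Wb/A (inductance = flux per current),
      = kg·m²·s⁻²·A⁻².
  So H⁻² = kg⁻²·m⁻⁴·s⁴·A⁴.
  J = N·m (work = force × distance),
      = kg·m²·s⁻².
  Sv = J/kg (equivalent dose = energy per mass),
      = m²·s⁻².
  Pa = N/m² (pressure = force per area),
      = kg·m⁻¹·s⁻².
  So Pa⁻¹ = kg⁻¹·m·s².
  Combining: Bq²·m⁻³·cd·H⁻²·J·s·Sv·Pa⁻¹ = s⁻² · m⁻³ · cd · (kg⁻²·m⁻⁴·s⁴·A⁴) · (kg·m²·s⁻²) · s · (m²·s⁻²) · (kg⁻¹·m·s²) = kg⁻²·m⁻²·s·A⁴·cd.
Left is kg⁻²·m⁻⁴·s³·A⁴·cd; right is kg⁻²·m⁻²·s·A⁴·cd — different.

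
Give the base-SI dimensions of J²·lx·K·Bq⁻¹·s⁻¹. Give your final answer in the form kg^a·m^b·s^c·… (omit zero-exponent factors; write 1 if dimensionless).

kg²·m²·s⁻⁴·K·cd

J = N·m (work = force × distance),
    = kg·m²·s⁻².
So J² = kg²·m⁴·s⁻⁴.
lx = lm/m² (illuminance = luminous flux per area),
    = m⁻²·cd.
Bq = 1/s = s⁻¹ (activity is decays per second).
So Bq⁻¹ = s.
Combining: J²·lx·K·Bq⁻¹·s⁻¹ = (kg²·m⁴·s⁻⁴) · (m⁻²·cd) · K · s · s⁻¹ = kg²·m²·s⁻⁴·K·cd.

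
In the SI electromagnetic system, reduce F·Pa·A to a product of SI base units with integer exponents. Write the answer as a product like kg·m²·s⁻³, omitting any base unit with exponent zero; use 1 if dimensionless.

m⁻³·s²·A³

F = kg⁻¹·m⁻²·s⁴·A².
Pa = kg·m⁻¹·s⁻².
Combining: F·Pa·A = (kg⁻¹·m⁻²·s⁴·A²) · (kg·m⁻¹·s⁻²) · A = m⁻³·s²·A³.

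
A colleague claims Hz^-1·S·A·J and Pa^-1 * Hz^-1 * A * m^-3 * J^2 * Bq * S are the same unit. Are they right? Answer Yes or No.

No

Left side:
  Hz = 1/s = s⁻¹ (frequency is cycles per second).
  So Hz⁻¹ = s.
  S = 1/Ω (conductance is reciprocal resistance),
      = kg⁻¹·m⁻²·s³·A².
  J = N·m (work = force × distance),
      = kg·m²·s⁻².
  Combining: Hz⁻¹·S·A·J = s · (kg⁻¹·m⁻²·s³·A²) · A · (kg·m²·s⁻²) = s²·A³.
Right side:
  Pa = N/m² (pressure = force per area),
      = kg·m⁻¹·s⁻².
  So Pa⁻¹ = kg⁻¹·m·s².
  Hz = 1/s = s⁻¹ (frequency is cycles per second).
  So Hz⁻¹ = s.
  J = N·m (work = force × distance),
      = kg·m²·s⁻².
  So J² = kg²·m⁴·s⁻⁴.
  Bq = 1/s = s⁻¹ (activity is decays per second).
  S = 1/Ω (conductance is reciprocal resistance),
      = kg⁻¹·m⁻²·s³·A².
  Combining: Pa⁻¹·Hz⁻¹·A·m⁻³·J²·Bq·S = (kg⁻¹·m·s²) · s · A · m⁻³ · (kg²·m⁴·s⁻⁴) · s⁻¹ · (kg⁻¹·m⁻²·s³·A²) = s·A³.
Left is s²·A³; right is s·A³ — different.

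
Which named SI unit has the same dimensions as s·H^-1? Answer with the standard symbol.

H = Wb/A (inductance = flux per current),
    = kg·m²·s⁻²·A⁻².
So H⁻¹ = kg⁻¹·m⁻²·s²·A².
Combining: s·H⁻¹ = s · (kg⁻¹·m⁻²·s²·A²) = kg⁻¹·m⁻²·s³·A².
kg⁻¹·m⁻²·s³·A² is the base-SI form of the siemens.

S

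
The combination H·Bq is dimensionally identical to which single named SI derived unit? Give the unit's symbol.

H = Wb/A (inductance = flux per current),
    = kg·m²·s⁻²·A⁻².
Bq = 1/s = s⁻¹ (activity is decays per second).
Combining: H·Bq = (kg·m²·s⁻²·A⁻²) · s⁻¹ = kg·m²·s⁻³·A⁻².
kg·m²·s⁻³·A⁻² is the base-SI form of the ohm.

Ω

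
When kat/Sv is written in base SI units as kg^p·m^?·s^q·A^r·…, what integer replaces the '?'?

-2

Sv = m²·s⁻².
So Sv⁻¹ = m⁻²·s².
kat = s⁻¹·mol.
Combining: Sv⁻¹·kat = (m⁻²·s²) · (s⁻¹·mol) = m⁻²·s·mol.
The exponent of m is -2.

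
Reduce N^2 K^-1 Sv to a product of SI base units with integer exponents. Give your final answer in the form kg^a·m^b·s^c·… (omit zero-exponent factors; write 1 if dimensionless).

N = kg·m/s² = kg·m·s⁻² (force = mass × acceleration).
So N² = kg²·m²·s⁻⁴.
Sv = J/kg (equivalent dose = energy per mass),
    = m²·s⁻².
Combining: N²·K⁻¹·Sv = (kg²·m²·s⁻⁴) · K⁻¹ · (m²·s⁻²) = kg²·m⁴·s⁻⁶·K⁻¹.

kg²·m⁴·s⁻⁶·K⁻¹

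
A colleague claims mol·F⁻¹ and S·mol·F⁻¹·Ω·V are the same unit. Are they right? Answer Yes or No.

Left side:
  F = kg⁻¹·m⁻²·s⁴·A².
  So F⁻¹ = kg·m²·s⁻⁴·A⁻².
  Combining: mol·F⁻¹ = mol · (kg·m²·s⁻⁴·A⁻²) = kg·m²·s⁻⁴·A⁻²·mol.
Right side:
  S = kg⁻¹·m⁻²·s³·A².
  F = kg⁻¹·m⁻²·s⁴·A².
  So F⁻¹ = kg·m²·s⁻⁴·A⁻².
  Ω = kg·m²·s⁻³·A⁻².
  V = kg·m²·s⁻³·A⁻¹.
  Combining: S·mol·F⁻¹·Ω·V = (kg⁻¹·m⁻²·s³·A²) · mol · (kg·m²·s⁻⁴·A⁻²) · (kg·m²·s⁻³·A⁻²) · (kg·m²·s⁻³·A⁻¹) = kg²·m⁴·s⁻⁷·A⁻³·mol.
Left is kg·m²·s⁻⁴·A⁻²·mol; right is kg²·m⁴·s⁻⁷·A⁻³·mol — different.

No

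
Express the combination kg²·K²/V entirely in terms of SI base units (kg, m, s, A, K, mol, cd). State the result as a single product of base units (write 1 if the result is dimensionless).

V = W/A (potential = power per current),
    = kg·m²·s⁻³·A⁻¹.
So V⁻¹ = kg⁻¹·m⁻²·s³·A.
Combining: kg²·K²·V⁻¹ = kg² · K² · (kg⁻¹·m⁻²·s³·A) = kg·m⁻²·s³·A·K².

kg·m⁻²·s³·A·K²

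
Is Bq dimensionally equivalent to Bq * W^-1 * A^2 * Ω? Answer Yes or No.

Left side:
  Bq = 1/s = s⁻¹ (activity is decays per second).
Right side:
  Bq = 1/s = s⁻¹ (activity is decays per second).
  W = J/s (power = energy per time),
      = kg·m²·s⁻³.
  So W⁻¹ = kg⁻¹·m⁻²·s³.
  Ω = V/A (resistance = voltage per current),
      = kg·m²·s⁻³·A⁻².
  Combining: Bq·W⁻¹·A²·Ω = s⁻¹ · (kg⁻¹·m⁻²·s³) · A² · (kg·m²·s⁻³·A⁻²) = s⁻¹.
Both reduce to s⁻¹.

Yes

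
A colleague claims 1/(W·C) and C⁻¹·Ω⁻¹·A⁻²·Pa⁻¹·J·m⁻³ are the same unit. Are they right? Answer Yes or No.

Left side:
  W = J/s (power = energy per time),
      = kg·m²·s⁻³.
  So W⁻¹ = kg⁻¹·m⁻²·s³.
  C = A·s = s·A (charge = current × time).
  So C⁻¹ = s⁻¹·A⁻¹.
  Combining: W⁻¹·C⁻¹ = (kg⁻¹·m⁻²·s³) · (s⁻¹·A⁻¹) = kg⁻¹·m⁻²·s²·A⁻¹.
Right side:
  C = A·s = s·A (charge = current × time).
  So C⁻¹ = s⁻¹·A⁻¹.
  Ω = V/A (resistance = voltage per current),
      = kg·m²·s⁻³·A⁻².
  So Ω⁻¹ = kg⁻¹·m⁻²·s³·A².
  Pa = N/m² (pressure = force per area),
      = kg·m⁻¹·s⁻².
  So Pa⁻¹ = kg⁻¹·m·s².
  J = N·m (work = force × distance),
      = kg·m²·s⁻².
  Combining: C⁻¹·Ω⁻¹·A⁻²·Pa⁻¹·J·m⁻³ = (s⁻¹·A⁻¹) · (kg⁻¹·m⁻²·s³·A²) · A⁻² · (kg⁻¹·m·s²) · (kg·m²·s⁻²) · m⁻³ = kg⁻¹·m⁻²·s²·A⁻¹.
Both reduce to kg⁻¹·m⁻²·s²·A⁻¹.

Yes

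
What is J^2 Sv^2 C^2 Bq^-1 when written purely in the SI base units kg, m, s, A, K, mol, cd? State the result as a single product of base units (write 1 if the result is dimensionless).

kg²·m⁸·s⁻⁵·A²

J = N·m (work = force × distance),
    = kg·m²·s⁻².
So J² = kg²·m⁴·s⁻⁴.
Sv = J/kg (equivalent dose = energy per mass),
    = m²·s⁻².
So Sv² = m⁴·s⁻⁴.
C = A·s = s·A (charge = current × time).
So C² = s²·A².
Bq = 1/s = s⁻¹ (activity is decays per second).
So Bq⁻¹ = s.
Combining: J²·Sv²·C²·Bq⁻¹ = (kg²·m⁴·s⁻⁴) · (m⁴·s⁻⁴) · (s²·A²) · s = kg²·m⁸·s⁻⁵·A².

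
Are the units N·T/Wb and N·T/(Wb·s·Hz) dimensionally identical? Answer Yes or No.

Left side:
  Wb = kg·m²·s⁻²·A⁻¹.
  So Wb⁻¹ = kg⁻¹·m⁻²·s²·A.
  N = kg·m·s⁻².
  T = kg·s⁻²·A⁻¹.
  Combining: Wb⁻¹·N·T = (kg⁻¹·m⁻²·s²·A) · (kg·m·s⁻²) · (kg·s⁻²·A⁻¹) = kg·m⁻¹·s⁻².
Right side:
  Wb = V·s (flux: a volt is a weber per second),
      = kg·m²·s⁻²·A⁻¹.
  So Wb⁻¹ = kg⁻¹·m⁻²·s²·A.
  N = kg·m/s² = kg·m·s⁻² (force = mass × acceleration).
  Hz = 1/s = s⁻¹ (frequency is cycles per second).
  So Hz⁻¹ = s.
  T = Wb/m² (flux density = flux per area),
      = kg·s⁻²·A⁻¹.
  Combining: Wb⁻¹·s⁻¹·N·Hz⁻¹·T = (kg⁻¹·m⁻²·s²·A) · s⁻¹ · (kg·m·s⁻²) · s · (kg·s⁻²·A⁻¹) = kg·m⁻¹·s⁻².
Both reduce to kg·m⁻¹·s⁻².

Yes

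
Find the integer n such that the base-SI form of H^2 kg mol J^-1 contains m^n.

H = Wb/A (inductance = flux per current),
    = kg·m²·s⁻²·A⁻².
So H² = kg²·m⁴·s⁻⁴·A⁻⁴.
J = N·m (work = force × distance),
    = kg·m²·s⁻².
So J⁻¹ = kg⁻¹·m⁻²·s².
Combining: H²·kg·mol·J⁻¹ = (kg²·m⁴·s⁻⁴·A⁻⁴) · kg · mol · (kg⁻¹·m⁻²·s²) = kg²·m²·s⁻²·A⁻⁴·mol.
The exponent of m is 2.

2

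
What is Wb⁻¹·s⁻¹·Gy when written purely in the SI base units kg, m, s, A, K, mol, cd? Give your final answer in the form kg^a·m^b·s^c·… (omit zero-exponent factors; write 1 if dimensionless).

kg⁻¹·s⁻¹·A

Wb = V·s (flux: a volt is a weber per second),
    = kg·m²·s⁻²·A⁻¹.
So Wb⁻¹ = kg⁻¹·m⁻²·s²·A.
Gy = J/kg (absorbed dose = energy per mass),
    = m²·s⁻².
Combining: Wb⁻¹·s⁻¹·Gy = (kg⁻¹·m⁻²·s²·A) · s⁻¹ · (m²·s⁻²) = kg⁻¹·s⁻¹·A.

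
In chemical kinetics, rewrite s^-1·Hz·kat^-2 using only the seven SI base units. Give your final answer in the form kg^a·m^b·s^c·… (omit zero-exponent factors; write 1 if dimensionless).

mol⁻²

Hz = s⁻¹.
kat = s⁻¹·mol.
So kat⁻² = s²·mol⁻².
Combining: s⁻¹·Hz·kat⁻² = s⁻¹ · s⁻¹ · (s²·mol⁻²) = mol⁻².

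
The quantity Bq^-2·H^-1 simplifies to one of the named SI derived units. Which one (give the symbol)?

Bq = 1/s = s⁻¹ (activity is decays per second).
So Bq⁻² = s².
H = Wb/A (inductance = flux per current),
    = kg·m²·s⁻²·A⁻².
So H⁻¹ = kg⁻¹·m⁻²·s²·A².
Combining: Bq⁻²·H⁻¹ = s² · (kg⁻¹·m⁻²·s²·A²) = kg⁻¹·m⁻²·s⁴·A².
kg⁻¹·m⁻²·s⁴·A² is the base-SI form of the farad.

F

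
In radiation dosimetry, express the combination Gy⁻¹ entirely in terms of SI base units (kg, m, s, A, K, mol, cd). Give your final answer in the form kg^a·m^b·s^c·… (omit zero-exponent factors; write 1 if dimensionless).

m⁻²·s²

Gy = m²·s⁻².
So Gy⁻¹ = m⁻²·s².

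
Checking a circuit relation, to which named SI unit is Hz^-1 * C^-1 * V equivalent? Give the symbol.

Ω

Hz = 1/s = s⁻¹ (frequency is cycles per second).
So Hz⁻¹ = s.
C = A·s = s·A (charge = current × time).
So C⁻¹ = s⁻¹·A⁻¹.
V = W/A (potential = power per current),
    = kg·m²·s⁻³·A⁻¹.
Combining: Hz⁻¹·C⁻¹·V = s · (s⁻¹·A⁻¹) · (kg·m²·s⁻³·A⁻¹) = kg·m²·s⁻³·A⁻².
kg·m²·s⁻³·A⁻² is the base-SI form of the ohm.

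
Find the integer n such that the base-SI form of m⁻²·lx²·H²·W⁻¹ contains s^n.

lx = lm/m² (illuminance = luminous flux per area),
    = m⁻²·cd.
So lx² = m⁻⁴·cd².
H = Wb/A (inductance = flux per current),
    = kg·m²·s⁻²·A⁻².
So H² = kg²·m⁴·s⁻⁴·A⁻⁴.
W = J/s (power = energy per time),
    = kg·m²·s⁻³.
So W⁻¹ = kg⁻¹·m⁻²·s³.
Combining: m⁻²·lx²·H²·W⁻¹ = m⁻² · (m⁻⁴·cd²) · (kg²·m⁴·s⁻⁴·A⁻⁴) · (kg⁻¹·m⁻²·s³) = kg·m⁻⁴·s⁻¹·A⁻⁴·cd².
The exponent of s is -1.

-1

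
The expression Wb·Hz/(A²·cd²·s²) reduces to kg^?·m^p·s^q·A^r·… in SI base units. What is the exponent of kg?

Wb = kg·m²·s⁻²·A⁻¹.
Hz = s⁻¹.
Combining: A⁻²·Wb·cd⁻²·s⁻²·Hz = A⁻² · (kg·m²·s⁻²·A⁻¹) · cd⁻² · s⁻² · s⁻¹ = kg·m²·s⁻⁵·A⁻³·cd⁻².
The exponent of kg is 1.

1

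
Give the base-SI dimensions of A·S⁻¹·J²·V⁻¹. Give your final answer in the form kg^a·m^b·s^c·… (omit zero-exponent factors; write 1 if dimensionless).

kg²·m⁴·s⁻⁴

S = 1/Ω (conductance is reciprocal resistance),
    = kg⁻¹·m⁻²·s³·A².
So S⁻¹ = kg·m²·s⁻³·A⁻².
J = N·m (work = force × distance),
    = kg·m²·s⁻².
So J² = kg²·m⁴·s⁻⁴.
V = W/A (potential = power per current),
    = kg·m²·s⁻³·A⁻¹.
So V⁻¹ = kg⁻¹·m⁻²·s³·A.
Combining: A·S⁻¹·J²·V⁻¹ = A · (kg·m²·s⁻³·A⁻²) · (kg²·m⁴·s⁻⁴) · (kg⁻¹·m⁻²·s³·A) = kg²·m⁴·s⁻⁴.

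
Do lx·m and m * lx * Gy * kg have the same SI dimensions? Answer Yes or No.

Left side:
  lx = lm/m² (illuminance = luminous flux per area),
      = m⁻²·cd.
  Combining: lx·m = (m⁻²·cd) · m = m⁻¹·cd.
Right side:
  lx = lm/m² (illuminance = luminous flux per area),
      = m⁻²·cd.
  Gy = J/kg (absorbed dose = energy per mass),
      = m²·s⁻².
  Combining: m·lx·Gy·kg = m · (m⁻²·cd) · (m²·s⁻²) · kg = kg·m·s⁻²·cd.
Left is m⁻¹·cd; right is kg·m·s⁻²·cd — different.

No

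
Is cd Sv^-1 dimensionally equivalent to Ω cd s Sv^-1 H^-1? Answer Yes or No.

Left side:
  Sv = J/kg (equivalent dose = energy per mass),
      = m²·s⁻².
  So Sv⁻¹ = m⁻²·s².
  Combining: cd·Sv⁻¹ = cd · (m⁻²·s²) = m⁻²·s²·cd.
Right side:
  Ω = V/A (resistance = voltage per current),
      = kg·m²·s⁻³·A⁻².
  Sv = J/kg (equivalent dose = energy per mass),
      = m²·s⁻².
  So Sv⁻¹ = m⁻²·s².
  H = Wb/A (inductance = flux per current),
      = kg·m²·s⁻²·A⁻².
  So H⁻¹ = kg⁻¹·m⁻²·s²·A².
  Combining: Ω·cd·s·Sv⁻¹·H⁻¹ = (kg·m²·s⁻³·A⁻²) · cd · s · (m⁻²·s²) · (kg⁻¹·m⁻²·s²·A²) = m⁻²·s²·cd.
Both reduce to m⁻²·s²·cd.

Yes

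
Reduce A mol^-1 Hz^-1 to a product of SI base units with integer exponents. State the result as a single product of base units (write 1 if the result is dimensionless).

s·A·mol⁻¹

Hz = s⁻¹.
So Hz⁻¹ = s.
Combining: A·mol⁻¹·Hz⁻¹ = A · mol⁻¹ · s = s·A·mol⁻¹.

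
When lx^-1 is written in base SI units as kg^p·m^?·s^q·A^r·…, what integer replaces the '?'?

lx = lm/m² (illuminance = luminous flux per area),
    = m⁻²·cd.
So lx⁻¹ = m²·cd⁻¹.
The exponent of m is 2.

2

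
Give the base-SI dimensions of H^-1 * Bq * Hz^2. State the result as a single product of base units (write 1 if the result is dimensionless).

H = Wb/A (inductance = flux per current),
    = kg·m²·s⁻²·A⁻².
So H⁻¹ = kg⁻¹·m⁻²·s²·A².
Bq = 1/s = s⁻¹ (activity is decays per second).
Hz = 1/s = s⁻¹ (frequency is cycles per second).
So Hz² = s⁻².
Combining: H⁻¹·Bq·Hz² = (kg⁻¹·m⁻²·s²·A²) · s⁻¹ · s⁻² = kg⁻¹·m⁻²·s⁻¹·A².

kg⁻¹·m⁻²·s⁻¹·A²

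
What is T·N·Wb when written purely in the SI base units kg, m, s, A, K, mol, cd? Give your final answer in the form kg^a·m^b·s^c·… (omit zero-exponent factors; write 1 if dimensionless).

T = Wb/m² (flux density = flux per area),
    = kg·s⁻²·A⁻¹.
N = kg·m/s² = kg·m·s⁻² (force = mass × acceleration).
Wb = V·s (flux: a volt is a weber per second),
    = kg·m²·s⁻²·A⁻¹.
Combining: T·N·Wb = (kg·s⁻²·A⁻¹) · (kg·m·s⁻²) · (kg·m²·s⁻²·A⁻¹) = kg³·m³·s⁻⁶·A⁻².

kg³·m³·s⁻⁶·A⁻²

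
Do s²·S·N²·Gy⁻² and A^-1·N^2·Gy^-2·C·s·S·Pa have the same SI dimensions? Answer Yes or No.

No

Left side:
  S = 1/Ω (conductance is reciprocal resistance),
      = kg⁻¹·m⁻²·s³·A².
  N = kg·m/s² = kg·m·s⁻² (force = mass × acceleration).
  So N² = kg²·m²·s⁻⁴.
  Gy = J/kg (absorbed dose = energy per mass),
      = m²·s⁻².
  So Gy⁻² = m⁻⁴·s⁴.
  Combining: s²·S·N²·Gy⁻² = s² · (kg⁻¹·m⁻²·s³·A²) · (kg²·m²·s⁻⁴) · (m⁻⁴·s⁴) = kg·m⁻⁴·s⁵·A².
Right side:
  N = kg·m/s² = kg·m·s⁻² (force = mass × acceleration).
  So N² = kg²·m²·s⁻⁴.
  Gy = J/kg (absorbed dose = energy per mass),
      = m²·s⁻².
  So Gy⁻² = m⁻⁴·s⁴.
  C = A·s = s·A (charge = current × time).
  S = 1/Ω (conductance is reciprocal resistance),
      = kg⁻¹·m⁻²·s³·A².
  Pa = N/m² (pressure = force per area),
      = kg·m⁻¹·s⁻².
  Combining: A⁻¹·N²·Gy⁻²·C·s·S·Pa = A⁻¹ · (kg²·m²·s⁻⁴) · (m⁻⁴·s⁴) · (s·A) · s · (kg⁻¹·m⁻²·s³·A²) · (kg·m⁻¹·s⁻²) = kg²·m⁻⁵·s³·A².
Left is kg·m⁻⁴·s⁵·A²; right is kg²·m⁻⁵·s³·A² — different.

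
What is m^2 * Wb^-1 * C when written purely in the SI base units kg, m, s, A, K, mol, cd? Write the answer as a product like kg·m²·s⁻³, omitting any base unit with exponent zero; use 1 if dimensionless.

Wb = V·s (flux: a volt is a weber per second),
    = kg·m²·s⁻²·A⁻¹.
So Wb⁻¹ = kg⁻¹·m⁻²·s²·A.
C = A·s = s·A (charge = current × time).
Combining: m²·Wb⁻¹·C = m² · (kg⁻¹·m⁻²·s²·A) · (s·A) = kg⁻¹·s³·A².

kg⁻¹·s³·A²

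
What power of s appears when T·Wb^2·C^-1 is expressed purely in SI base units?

-7

T = Wb/m² (flux density = flux per area),
    = kg·s⁻²·A⁻¹.
Wb = V·s (flux: a volt is a weber per second),
    = kg·m²·s⁻²·A⁻¹.
So Wb² = kg²·m⁴·s⁻⁴·A⁻².
C = A·s = s·A (charge = current × time).
So C⁻¹ = s⁻¹·A⁻¹.
Combining: T·Wb²·C⁻¹ = (kg·s⁻²·A⁻¹) · (kg²·m⁴·s⁻⁴·A⁻²) · (s⁻¹·A⁻¹) = kg³·m⁴·s⁻⁷·A⁻⁴.
The exponent of s is -7.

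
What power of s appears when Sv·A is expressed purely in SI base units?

-2

Sv = m²·s⁻².
Combining: Sv·A = (m²·s⁻²) · A = m²·s⁻²·A.
The exponent of s is -2.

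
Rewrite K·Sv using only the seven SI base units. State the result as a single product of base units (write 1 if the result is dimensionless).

m²·s⁻²·K

Sv = m²·s⁻².
Combining: K·Sv = K · (m²·s⁻²) = m²·s⁻²·K.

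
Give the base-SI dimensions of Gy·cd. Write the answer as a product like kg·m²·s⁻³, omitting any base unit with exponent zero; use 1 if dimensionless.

m²·s⁻²·cd

Gy = J/kg (absorbed dose = energy per mass),
    = m²·s⁻².
Combining: Gy·cd = (m²·s⁻²) · cd = m²·s⁻²·cd.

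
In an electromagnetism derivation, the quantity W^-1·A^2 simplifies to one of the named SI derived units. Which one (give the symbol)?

S

W = J/s (power = energy per time),
    = kg·m²·s⁻³.
So W⁻¹ = kg⁻¹·m⁻²·s³.
Combining: W⁻¹·A² = (kg⁻¹·m⁻²·s³) · A² = kg⁻¹·m⁻²·s³·A².
kg⁻¹·m⁻²·s³·A² is the base-SI form of the siemens.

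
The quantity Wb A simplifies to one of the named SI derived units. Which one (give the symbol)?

Wb = V·s (flux: a volt is a weber per second),
    = kg·m²·s⁻²·A⁻¹.
Combining: Wb·A = (kg·m²·s⁻²·A⁻¹) · A = kg·m²·s⁻².
kg·m²·s⁻² is the base-SI form of the joule.

J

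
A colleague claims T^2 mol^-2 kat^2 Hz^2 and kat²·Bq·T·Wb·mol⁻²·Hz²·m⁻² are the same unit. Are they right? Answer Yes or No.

Left side:
  T = Wb/m² (flux density = flux per area),
      = kg·s⁻²·A⁻¹.
  So T² = kg²·s⁻⁴·A⁻².
  kat = mol/s = s⁻¹·mol (catalytic activity).
  So kat² = s⁻²·mol².
  Hz = 1/s = s⁻¹ (frequency is cycles per second).
  So Hz² = s⁻².
  Combining: T²·mol⁻²·kat²·Hz² = (kg²·s⁻⁴·A⁻²) · mol⁻² · (s⁻²·mol²) · s⁻² = kg²·s⁻⁸·A⁻².
Right side:
  kat = mol/s = s⁻¹·mol (catalytic activity).
  So kat² = s⁻²·mol².
  Bq = 1/s = s⁻¹ (activity is decays per second).
  T = Wb/m² (flux density = flux per area),
      = kg·s⁻²·A⁻¹.
  Wb = V·s (flux: a volt is a weber per second),
      = kg·m²·s⁻²·A⁻¹.
  Hz = 1/s = s⁻¹ (frequency is cycles per second).
  So Hz² = s⁻².
  Combining: kat²·Bq·T·Wb·mol⁻²·Hz²·m⁻² = (s⁻²·mol²) · s⁻¹ · (kg·s⁻²·A⁻¹) · (kg·m²·s⁻²·A⁻¹) · mol⁻² · s⁻² · m⁻² = kg²·s⁻⁹·A⁻².
Left is kg²·s⁻⁸·A⁻²; right is kg²·s⁻⁹·A⁻² — different.

No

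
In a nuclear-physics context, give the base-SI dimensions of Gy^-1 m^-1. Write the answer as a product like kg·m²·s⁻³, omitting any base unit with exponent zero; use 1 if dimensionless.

Gy = J/kg (absorbed dose = energy per mass),
    = m²·s⁻².
So Gy⁻¹ = m⁻²·s².
Combining: Gy⁻¹·m⁻¹ = (m⁻²·s²) · m⁻¹ = m⁻³·s².

m⁻³·s²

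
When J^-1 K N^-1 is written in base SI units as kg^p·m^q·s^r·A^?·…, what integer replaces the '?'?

0

J = N·m (work = force × distance),
    = kg·m²·s⁻².
So J⁻¹ = kg⁻¹·m⁻²·s².
N = kg·m/s² = kg·m·s⁻² (force = mass × acceleration).
So N⁻¹ = kg⁻¹·m⁻¹·s².
Combining: J⁻¹·K·N⁻¹ = (kg⁻¹·m⁻²·s²) · K · (kg⁻¹·m⁻¹·s²) = kg⁻²·m⁻³·s⁴·K.
The exponent of A is 0.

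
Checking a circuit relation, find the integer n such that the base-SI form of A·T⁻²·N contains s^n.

T = Wb/m² (flux density = flux per area),
    = kg·s⁻²·A⁻¹.
So T⁻² = kg⁻²·s⁴·A².
N = kg·m/s² = kg·m·s⁻² (force = mass × acceleration).
Combining: A·T⁻²·N = A · (kg⁻²·s⁴·A²) · (kg·m·s⁻²) = kg⁻¹·m·s²·A³.
The exponent of s is 2.

2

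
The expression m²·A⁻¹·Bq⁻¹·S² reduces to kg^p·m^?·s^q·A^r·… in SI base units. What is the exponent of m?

Bq = s⁻¹.
So Bq⁻¹ = s.
S = kg⁻¹·m⁻²·s³·A².
So S² = kg⁻²·m⁻⁴·s⁶·A⁴.
Combining: m²·A⁻¹·Bq⁻¹·S² = m² · A⁻¹ · s · (kg⁻²·m⁻⁴·s⁶·A⁴) = kg⁻²·m⁻²·s⁷·A³.
The exponent of m is -2.

-2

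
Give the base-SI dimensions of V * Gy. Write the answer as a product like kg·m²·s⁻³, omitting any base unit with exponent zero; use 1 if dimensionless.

kg·m⁴·s⁻⁵·A⁻¹

V = W/A (potential = power per current),
    = kg·m²·s⁻³·A⁻¹.
Gy = J/kg (absorbed dose = energy per mass),
    = m²·s⁻².
Combining: V·Gy = (kg·m²·s⁻³·A⁻¹) · (m²·s⁻²) = kg·m⁴·s⁻⁵·A⁻¹.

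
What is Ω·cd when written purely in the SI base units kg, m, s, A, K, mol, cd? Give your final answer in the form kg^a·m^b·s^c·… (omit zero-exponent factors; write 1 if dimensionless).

kg·m²·s⁻³·A⁻²·cd

Ω = kg·m²·s⁻³·A⁻².
Combining: Ω·cd = (kg·m²·s⁻³·A⁻²) · cd = kg·m²·s⁻³·A⁻²·cd.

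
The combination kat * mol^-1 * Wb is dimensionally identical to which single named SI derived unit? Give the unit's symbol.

V

kat = mol/s = s⁻¹·mol (catalytic activity).
Wb = V·s (flux: a volt is a weber per second),
    = kg·m²·s⁻²·A⁻¹.
Combining: kat·mol⁻¹·Wb = (s⁻¹·mol) · mol⁻¹ · (kg·m²·s⁻²·A⁻¹) = kg·m²·s⁻³·A⁻¹.
kg·m²·s⁻³·A⁻¹ is the base-SI form of the volt.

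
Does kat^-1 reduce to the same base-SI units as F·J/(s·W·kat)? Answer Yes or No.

No

Left side:
  kat = s⁻¹·mol.
  So kat⁻¹ = s·mol⁻¹.
Right side:
  W = kg·m²·s⁻³.
  So W⁻¹ = kg⁻¹·m⁻²·s³.
  kat = s⁻¹·mol.
  So kat⁻¹ = s·mol⁻¹.
  F = kg⁻¹·m⁻²·s⁴·A².
  J = kg·m²·s⁻².
  Combining: s⁻¹·W⁻¹·kat⁻¹·F·J = s⁻¹ · (kg⁻¹·m⁻²·s³) · (s·mol⁻¹) · (kg⁻¹·m⁻²·s⁴·A²) · (kg·m²·s⁻²) = kg⁻¹·m⁻²·s⁵·A²·mol⁻¹.
Left is s·mol⁻¹; right is kg⁻¹·m⁻²·s⁵·A²·mol⁻¹ — different.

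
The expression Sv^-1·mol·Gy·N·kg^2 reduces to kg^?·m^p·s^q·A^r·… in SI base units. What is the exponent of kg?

Sv = J/kg (equivalent dose = energy per mass),
    = m²·s⁻².
So Sv⁻¹ = m⁻²·s².
Gy = J/kg (absorbed dose = energy per mass),
    = m²·s⁻².
N = kg·m/s² = kg·m·s⁻² (force = mass × acceleration).
Combining: Sv⁻¹·mol·Gy·N·kg² = (m⁻²·s²) · mol · (m²·s⁻²) · (kg·m·s⁻²) · kg² = kg³·m·s⁻²·mol.
The exponent of kg is 3.

3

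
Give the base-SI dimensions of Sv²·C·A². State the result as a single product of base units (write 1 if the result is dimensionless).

m⁴·s⁻³·A³

Sv = J/kg (equivalent dose = energy per mass),
    = m²·s⁻².
So Sv² = m⁴·s⁻⁴.
C = A·s = s·A (charge = current × time).
Combining: Sv²·C·A² = (m⁴·s⁻⁴) · (s·A) · A² = m⁴·s⁻³·A³.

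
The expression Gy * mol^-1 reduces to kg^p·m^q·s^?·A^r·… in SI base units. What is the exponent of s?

Gy = J/kg (absorbed dose = energy per mass),
    = m²·s⁻².
Combining: Gy·mol⁻¹ = (m²·s⁻²) · mol⁻¹ = m²·s⁻²·mol⁻¹.
The exponent of s is -2.

-2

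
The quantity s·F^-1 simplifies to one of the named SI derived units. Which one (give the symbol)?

F = C/V (capacitance = charge per voltage),
    = A·s/(kg·m²·s⁻³·A⁻¹) (substituting C and V),
    = kg⁻¹·m⁻²·s⁴·A².
So F⁻¹ = kg·m²·s⁻⁴·A⁻².
Combining: s·F⁻¹ = s · (kg·m²·s⁻⁴·A⁻²) = kg·m²·s⁻³·A⁻².
kg·m²·s⁻³·A⁻² is the base-SI form of the ohm.

Ω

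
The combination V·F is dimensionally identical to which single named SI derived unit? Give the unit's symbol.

C

V = W/A (potential = power per current),
    = kg·m²·s⁻³·A⁻¹.
F = C/V (capacitance = charge per voltage),
    = A·s/(kg·m²·s⁻³·A⁻¹) (substituting C and V),
    = kg⁻¹·m⁻²·s⁴·A².
Combining: V·F = (kg·m²·s⁻³·A⁻¹) · (kg⁻¹·m⁻²·s⁴·A²) = s·A.
s·A is the base-SI form of the coulomb.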